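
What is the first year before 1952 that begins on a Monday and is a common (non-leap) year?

1951

Jan 1 advances by 2 weekdays after a leap year and by 1 after a common year.
1952: Jan 1 is Tuesday (leap).
1951: Monday
1951 begins on a Monday and is a common year.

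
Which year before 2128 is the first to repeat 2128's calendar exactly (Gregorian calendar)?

Two years share a calendar iff Jan 1 falls on the same weekday and both are leap or both are common. 2128: Jan 1 is Thursday, leap year.
2127: Jan 1 Wednesday, common
2126: Jan 1 Tuesday, common
2125: Jan 1 Monday, common
2124: Jan 1 Saturday, leap
2123: Jan 1 Friday, common
2122: Jan 1 Thursday, common
2121: Jan 1 Wednesday, common
2120: Jan 1 Monday, leap
2119: Jan 1 Sunday, common
2118: Jan 1 Saturday, common
2117: Jan 1 Friday, common
2116: Jan 1 Wednesday, leap
2115: Jan 1 Tuesday, common
2114: Jan 1 Monday, common
2113: Jan 1 Sunday, common
2112: Jan 1 Friday, leap
2111: Jan 1 Thursday, common
2110: Jan 1 Wednesday, common
2109: Jan 1 Tuesday, common
2108: Jan 1 Sunday, leap
2107: Jan 1 Saturday, common
2106: Jan 1 Friday, common
2105: Jan 1 Thursday, common
2104: Jan 1 Tuesday, leap
2103: Jan 1 Monday, common
2102: Jan 1 Sunday, common
2101: Jan 1 Saturday, common
2100: Jan 1 Friday, common
2099: Jan 1 Thursday, common
2098: Jan 1 Wednesday, common
2097: Jan 1 Tuesday, common
2096: Jan 1 Sunday, leap
2095: Jan 1 Saturday, common
2094: Jan 1 Friday, common
2093: Jan 1 Thursday, common
2092: Jan 1 Tuesday, leap
2091: Jan 1 Monday, common
2090: Jan 1 Sunday, common
2089: Jan 1 Saturday, common
2088: Jan 1 Thursday, leap
2088 matches on both conditions.

2088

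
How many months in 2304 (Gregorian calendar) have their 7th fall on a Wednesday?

Check the 7th of each month of 2304: Jan 7: Thu, Feb 7: Sun, Mar 7: Mon, Apr 7: Thu, May 7: Sat, Jun 7: Tue, Jul 7: Thu, Aug 7: Sun, Sep 7: Wed, Oct 7: Fri, Nov 7: Mon, Dec 7: Wed.
Wednesday occurs in September, December — 2 months.

2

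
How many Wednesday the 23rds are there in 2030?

2

Check the 23rd of each month of 2030: Jan 23: Wed, Feb 23: Sat, Mar 23: Sat, Apr 23: Tue, May 23: Thu, Jun 23: Sun, Jul 23: Tue, Aug 23: Fri, Sep 23: Mon, Oct 23: Wed, Nov 23: Sat, Dec 23: Mon.
Wednesday occurs in January, October — 2 months.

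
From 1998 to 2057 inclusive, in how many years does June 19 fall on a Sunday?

Track June 19's weekday year by year (advancing +1, or +2 across a Feb 29):
  1998: Fri  1999: Sat (+1)  2000: Mon (+2)  2001: Tue (+1)  2002: Wed (+1)
  2003: Thu (+1)  2004: Sat (+2)  2005: Sun (+1) ✓  2006: Mon (+1)  2007: Tue (+1)
  2008: Thu (+2)  2009: Fri (+1)  2010: Sat (+1)  2011: Sun (+1) ✓  … (32 more years) …
  2044: Sun (+2) ✓  2045: Mon (+1)  2046: Tue (+1)  2047: Wed (+1)  2048: Fri (+2)
  2049: Sat (+1)  2050: Sun (+1) ✓  2051: Mon (+1)  2052: Wed (+2)  2053: Thu (+1)
  2054: Fri (+1)  2055: Sat (+1)  2056: Mon (+2)  2057: Tue (+1)
Sunday years: 2005, 2011, 2016, 2022, 2033, 2039, 2044, 2050 — 8 in total.

8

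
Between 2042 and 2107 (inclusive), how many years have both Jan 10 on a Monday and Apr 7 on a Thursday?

8

Check each year's weekday for Jan 10 and Apr 7:
  2042: Fri/Mon  2043: Sat/Tue  2044: Sun/Thu  2045: Tue/Fri  2046: Wed/Sat  2047: Thu/Sun  2048: Fri/Tue  2049: Sun/Wed  2050: Mon/Thu ✓  2051: Tue/Fri  2052: Wed/Sun  2053: Fri/Mon  2054: Sat/Tue  2055: Sun/Wed  …(38 more)…  2094: Sun/Wed  2095: Mon/Thu ✓  2096: Tue/Sat  2097: Thu/Sun  2098: Fri/Mon  2099: Sat/Tue  2100: Sun/Wed  2101: Mon/Thu ✓  2102: Tue/Fri  2103: Wed/Sat  2104: Thu/Mon  2105: Sat/Tue  2106: Sun/Wed  2107: Mon/Thu ✓
Both conditions hold in: 2050, 2061, 2067, 2078, 2089, 2095, 2101, 2107 — 8.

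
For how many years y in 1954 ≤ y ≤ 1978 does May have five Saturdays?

10

May has 31 days; it has five Saturdays when Saturday falls among the first (month-length − 28) days — i.e. when May 1 is one of Saturday/Friday/Thursday.
May 1 by year: 1954:Sat✓ 1955:Sun 1956:Tue 1957:Wed 1958:Thu✓ 1959:Fri✓ 1960:Sun 1961:Mon 1962:Tue 1963:Wed 1964:Fri✓ 1965:Sat✓ 1966:Sun 1967:Mon 1968:Wed 1969:Thu✓ 1970:Fri✓ 1971:Sat✓ 1972:Mon 1973:Tue 1974:Wed 1975:Thu✓ 1976:Sat✓ 1977:Sun 1978:Mon
Years with five Saturdays: 1954, 1958, 1959, 1964, 1965, 1969, 1970, 1971, 1975, 1976 → 10.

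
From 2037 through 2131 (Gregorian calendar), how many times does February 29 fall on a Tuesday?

3

Leap years in 2037–2131: 22 of them.
Feb 29 weekday advances by 5 (mod 7) from one leap year to the next four years later (or differs when a century non-leap intervenes).
Leap-day weekdays: 2040:Wed 2044:Mon 2048:Sat 2052:Thu 2056:Tue✓ 2060:Sun 2064:Fri 2068:Wed 2072:Mon 2076:Sat 2080:Thu 2084:Tue✓ 2088:Sun 2092:Fri 2096:Wed 2104:Fri 2108:Wed 2112:Mon 2116:Sat 2120:Thu 2124:Tue✓ 2128:Sun
Tuesday: 2056, 2084, 2124 → 3.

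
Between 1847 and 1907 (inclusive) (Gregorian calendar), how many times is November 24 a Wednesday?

8

Track November 24's weekday year by year (advancing +1, or +2 across a Feb 29):
  1847: Wed ✓  1848: Fri (+2)  1849: Sat (+1)  1850: Sun (+1)  1851: Mon (+1)
  1852: Wed (+2) ✓  1853: Thu (+1)  1854: Fri (+1)  1855: Sat (+1)  1856: Mon (+2)
  1857: Tue (+1)  1858: Wed (+1) ✓  1859: Thu (+1)  1860: Sat (+2)  … (33 more years) …
  1894: Sat (+1)  1895: Sun (+1)  1896: Tue (+2)  1897: Wed (+1) ✓  1898: Thu (+1)
  1899: Fri (+1)  1900: Sat (+1)  1901: Sun (+1)  1902: Mon (+1)  1903: Tue (+1)
  1904: Thu (+2)  1905: Fri (+1)  1906: Sat (+1)  1907: Sun (+1)
Wednesday years: 1847, 1852, 1858, 1869, 1875, 1880, 1886, 1897 — 8 in total.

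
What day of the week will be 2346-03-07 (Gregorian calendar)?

Thursday

January 1, 2346 is a Tuesday.
March 7 is day 66 of the year, i.e. 65 days after Jan 1.
65 mod 7 = 2, so advance 2 weekdays from Tuesday: Thursday.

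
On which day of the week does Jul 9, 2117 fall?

Friday

January 1, 2117 is a Friday.
July 9 is day 190 of the year, i.e. 189 days after Jan 1.
189 mod 7 = 0, so advance 0 weekdays from Friday: Friday.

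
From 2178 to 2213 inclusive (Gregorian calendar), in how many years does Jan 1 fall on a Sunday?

5

Track Jan 1's weekday year by year (advancing +1, or +2 across a Feb 29):
  2178: Thu  2179: Fri (+1)  2180: Sat (+1)  2181: Mon (+2)  2182: Tue (+1)
  2183: Wed (+1)  2184: Thu (+1)  2185: Sat (+2)  2186: Sun (+1) ✓  2187: Mon (+1)
  2188: Tue (+1)  2189: Thu (+2)  2190: Fri (+1)  2191: Sat (+1)  … (8 more years) …
  2200: Wed (+1)  2201: Thu (+1)  2202: Fri (+1)  2203: Sat (+1)  2204: Sun (+1) ✓
  2205: Tue (+2)  2206: Wed (+1)  2207: Thu (+1)  2208: Fri (+1)  2209: Sun (+2) ✓
  2210: Mon (+1)  2211: Tue (+1)  2212: Wed (+1)  2213: Fri (+2)
Sunday years: 2186, 2192, 2197, 2204, 2209 — 5 in total.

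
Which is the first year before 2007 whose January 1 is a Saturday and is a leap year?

2000

Jan 1 advances by 2 weekdays after a leap year and by 1 after a common year.
2007: Jan 1 is Monday.
2006: Sunday
2005: Saturday
2004: Thursday (leap)
2003: Wednesday
2002: Tuesday
2001: Monday
2000: Saturday (leap)
2000 begins on a Saturday and is a leap year.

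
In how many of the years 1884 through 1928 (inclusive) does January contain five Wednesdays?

19

January has 31 days; it has five Wednesdays when Wednesday falls among the first (month-length − 28) days — i.e. when January 1 is one of Wednesday/Tuesday/Monday.
January 1 by year: 1884:Tue✓ 1885:Thu 1886:Fri 1887:Sat 1888:Sun 1889:Tue✓ 1890:Wed✓ 1891:Thu 1892:Fri 1893:Sun 1894:Mon✓ 1895:Tue✓ 1896:Wed✓ 1897:Fri 1898:Sat …(15 more)… 1914:Thu 1915:Fri 1916:Sat 1917:Mon✓ 1918:Tue✓ 1919:Wed✓ 1920:Thu 1921:Sat 1922:Sun 1923:Mon✓ 1924:Tue✓ 1925:Thu 1926:Fri 1927:Sat 1928:Sun
Years with five Wednesdays: 1884, 1889, 1890, 1894, 1895, 1896, 1900, 1901, 1902, 1906, 1907, 1908, 1912, 1913, 1917, 1918, 1919, 1923, 1924 → 19.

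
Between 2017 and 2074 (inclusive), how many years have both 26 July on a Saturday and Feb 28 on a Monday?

0

Check each year's weekday for 26 July and Feb 28:
  2017: Wed/Tue  2018: Thu/Wed  2019: Fri/Thu  2020: Sun/Fri  2021: Mon/Sun  2022: Tue/Mon  2023: Wed/Tue  2024: Fri/Wed  2025: Sat/Fri  2026: Sun/Sat  2027: Mon/Sun  2028: Wed/Mon  2029: Thu/Wed  2030: Fri/Thu  …(30 more)…  2061: Tue/Mon  2062: Wed/Tue  2063: Thu/Wed  2064: Sat/Thu  2065: Sun/Sat  2066: Mon/Sun  2067: Tue/Mon  2068: Thu/Tue  2069: Fri/Thu  2070: Sat/Fri  2071: Sun/Sat  2072: Tue/Sun  2073: Wed/Tue  2074: Thu/Wed
Both conditions hold in: no year — 0.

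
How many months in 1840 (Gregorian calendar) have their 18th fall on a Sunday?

1

Check the 18th of each month of 1840: Jan 18: Sat, Feb 18: Tue, Mar 18: Wed, Apr 18: Sat, May 18: Mon, Jun 18: Thu, Jul 18: Sat, Aug 18: Tue, Sep 18: Fri, Oct 18: Sun, Nov 18: Wed, Dec 18: Fri.
Sunday occurs in October — 1 month.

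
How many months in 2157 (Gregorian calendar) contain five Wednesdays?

4

A month of length L has five Wednesdays iff its first Wednesday is on day ≤ L−28 (so day 1–3 in a 31-day month, 1–2 in a 30-day month, day 1 in a leap February).
Checking each month of 2157: Jan starts Sat (31d); Feb starts Tue (28d); Mar starts Tue (31d) ✓; Apr starts Fri (30d); May starts Sun (31d); Jun starts Wed (30d) ✓; Jul starts Fri (31d); Aug starts Mon (31d) ✓; Sep starts Thu (30d); Oct starts Sat (31d); Nov starts Tue (30d) ✓; Dec starts Thu (31d).
Five-Wednesday months: March, June, August, November → 4.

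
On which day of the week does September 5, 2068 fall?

January 1, 2068 is a Sunday.
September 5 is day 249 of the year, i.e. 248 days after Jan 1.
248 mod 7 = 3, so advance 3 weekdays from Sunday: Wednesday.

Wednesday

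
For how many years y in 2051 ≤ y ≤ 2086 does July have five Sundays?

15

July has 31 days; it has five Sundays when Sunday falls among the first (month-length − 28) days — i.e. when July 1 is one of Sunday/Saturday/Friday.
July 1 by year: 2051:Sat✓ 2052:Mon 2053:Tue 2054:Wed 2055:Thu 2056:Sat✓ 2057:Sun✓ 2058:Mon 2059:Tue 2060:Thu 2061:Fri✓ 2062:Sat✓ 2063:Sun✓ 2064:Tue 2065:Wed …(6 more)… 2072:Fri✓ 2073:Sat✓ 2074:Sun✓ 2075:Mon 2076:Wed 2077:Thu 2078:Fri✓ 2079:Sat✓ 2080:Mon 2081:Tue 2082:Wed 2083:Thu 2084:Sat✓ 2085:Sun✓ 2086:Mon
Years with five Sundays: 2051, 2056, 2057, 2061, 2062, 2063, 2067, 2068, 2072, 2073, 2074, 2078, 2079, 2084, 2085 → 15.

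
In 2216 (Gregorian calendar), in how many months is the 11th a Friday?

1

Check the 11th of each month of 2216: Jan 11: Thu, Feb 11: Sun, Mar 11: Mon, Apr 11: Thu, May 11: Sat, Jun 11: Tue, Jul 11: Thu, Aug 11: Sun, Sep 11: Wed, Oct 11: Fri, Nov 11: Mon, Dec 11: Wed.
Friday occurs in October — 1 month.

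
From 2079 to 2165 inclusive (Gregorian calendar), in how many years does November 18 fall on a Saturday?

Track November 18's weekday year by year (advancing +1, or +2 across a Feb 29):
  2079: Sat ✓  2080: Mon (+2)  2081: Tue (+1)  2082: Wed (+1)  2083: Thu (+1)
  2084: Sat (+2) ✓  2085: Sun (+1)  2086: Mon (+1)  2087: Tue (+1)  2088: Thu (+2)
  2089: Fri (+1)  2090: Sat (+1) ✓  2091: Sun (+1)  2092: Tue (+2)  … (59 more years) …
  2152: Sat (+2) ✓  2153: Sun (+1)  2154: Mon (+1)  2155: Tue (+1)  2156: Thu (+2)
  2157: Fri (+1)  2158: Sat (+1) ✓  2159: Sun (+1)  2160: Tue (+2)  2161: Wed (+1)
  2162: Thu (+1)  2163: Fri (+1)  2164: Sun (+2)  2165: Mon (+1)
Saturday years: 2079, 2084, 2090, 2102, 2113, 2119, 2124, 2130, 2141, 2147, 2152, 2158 — 12 in total.

12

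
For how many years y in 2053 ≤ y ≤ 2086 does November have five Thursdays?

November has 30 days; it has five Thursdays when Thursday falls among the first (month-length − 28) days — i.e. when November 1 is one of Thursday/Wednesday.
November 1 by year: 2053:Sat 2054:Sun 2055:Mon 2056:Wed✓ 2057:Thu✓ 2058:Fri 2059:Sat 2060:Mon 2061:Tue 2062:Wed✓ 2063:Thu✓ 2064:Sat 2065:Sun 2066:Mon 2067:Tue …(4 more)… 2072:Tue 2073:Wed✓ 2074:Thu✓ 2075:Fri 2076:Sun 2077:Mon 2078:Tue 2079:Wed✓ 2080:Fri 2081:Sat 2082:Sun 2083:Mon 2084:Wed✓ 2085:Thu✓ 2086:Fri
Years with five Thursdays: 2056, 2057, 2062, 2063, 2068, 2073, 2074, 2079, 2084, 2085 → 10.

10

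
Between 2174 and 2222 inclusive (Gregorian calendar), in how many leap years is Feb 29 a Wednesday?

2

Leap years in 2174–2222: 11 of them.
Feb 29 weekday advances by 5 (mod 7) from one leap year to the next four years later (or differs when a century non-leap intervenes).
Leap-day weekdays: 2176:Thu 2180:Tue 2184:Sun 2188:Fri 2192:Wed✓ 2196:Mon 2204:Wed✓ 2208:Mon 2212:Sat 2216:Thu 2220:Tue
Wednesday: 2192, 2204 → 2.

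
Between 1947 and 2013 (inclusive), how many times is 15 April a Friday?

10

Track 15 April's weekday year by year (advancing +1, or +2 across a Feb 29):
  1947: Tue  1948: Thu (+2)  1949: Fri (+1) ✓  1950: Sat (+1)  1951: Sun (+1)
  1952: Tue (+2)  1953: Wed (+1)  1954: Thu (+1)  1955: Fri (+1) ✓  1956: Sun (+2)
  1957: Mon (+1)  1958: Tue (+1)  1959: Wed (+1)  1960: Fri (+2) ✓  … (39 more years) …
  2000: Sat (+2)  2001: Sun (+1)  2002: Mon (+1)  2003: Tue (+1)  2004: Thu (+2)
  2005: Fri (+1) ✓  2006: Sat (+1)  2007: Sun (+1)  2008: Tue (+2)  2009: Wed (+1)
  2010: Thu (+1)  2011: Fri (+1) ✓  2012: Sun (+2)  2013: Mon (+1)
Friday years: 1949, 1955, 1960, 1966, 1977, 1983, 1988, 1994, 2005, 2011 — 10 in total.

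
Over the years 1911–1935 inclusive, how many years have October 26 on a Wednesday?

3

Track October 26's weekday year by year (advancing +1, or +2 across a Feb 29):
  1911: Thu  1912: Sat (+2)  1913: Sun (+1)  1914: Mon (+1)  1915: Tue (+1)
  1916: Thu (+2)  1917: Fri (+1)  1918: Sat (+1)  1919: Sun (+1)  1920: Tue (+2)
  1921: Wed (+1) ✓  1922: Thu (+1)  1923: Fri (+1)  1924: Sun (+2)  1925: Mon (+1)
  1926: Tue (+1)  1927: Wed (+1) ✓  1928: Fri (+2)  1929: Sat (+1)  1930: Sun (+1)
  1931: Mon (+1)  1932: Wed (+2) ✓  1933: Thu (+1)  1934: Fri (+1)  1935: Sat (+1)
Wednesday years: 1921, 1927, 1932 — 3 in total.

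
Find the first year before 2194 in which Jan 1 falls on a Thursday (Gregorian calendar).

2189

Jan 1 advances by 2 weekdays after a leap year and by 1 after a common year.
2194: Jan 1 is Wednesday.
2193: Tuesday
2192: Sunday (leap)
2191: Saturday
2190: Friday
2189: Thursday
2189 begins on a Thursday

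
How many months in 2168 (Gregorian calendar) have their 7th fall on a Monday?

Check the 7th of each month of 2168: Jan 7: Thu, Feb 7: Sun, Mar 7: Mon, Apr 7: Thu, May 7: Sat, Jun 7: Tue, Jul 7: Thu, Aug 7: Sun, Sep 7: Wed, Oct 7: Fri, Nov 7: Mon, Dec 7: Wed.
Monday occurs in March, November — 2 months.

2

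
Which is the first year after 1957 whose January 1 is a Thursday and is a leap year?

Jan 1 advances by 2 weekdays after a leap year and by 1 after a common year.
1957: Jan 1 is Tuesday.
1958: Wednesday
1959: Thursday
1960: Friday (leap)
1961: Sunday
1962: Monday
1963: Tuesday
1964: Wednesday (leap)
1965: Friday
1966: Saturday
1967: Sunday
1968: Monday (leap)
1969: Wednesday
1970: Thursday
1971: Friday
1972: Saturday (leap)
1973: Monday
1974: Tuesday
1975: Wednesday
1976: Thursday (leap)
1976 begins on a Thursday and is a leap year.

1976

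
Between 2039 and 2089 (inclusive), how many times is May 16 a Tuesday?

Track May 16's weekday year by year (advancing +1, or +2 across a Feb 29):
  2039: Mon  2040: Wed (+2)  2041: Thu (+1)  2042: Fri (+1)  2043: Sat (+1)
  2044: Mon (+2)  2045: Tue (+1) ✓  2046: Wed (+1)  2047: Thu (+1)  2048: Sat (+2)
  2049: Sun (+1)  2050: Mon (+1)  2051: Tue (+1) ✓  2052: Thu (+2)  … (23 more years) …
  2076: Sat (+2)  2077: Sun (+1)  2078: Mon (+1)  2079: Tue (+1) ✓  2080: Thu (+2)
  2081: Fri (+1)  2082: Sat (+1)  2083: Sun (+1)  2084: Tue (+2) ✓  2085: Wed (+1)
  2086: Thu (+1)  2087: Fri (+1)  2088: Sun (+2)  2089: Mon (+1)
Tuesday years: 2045, 2051, 2056, 2062, 2073, 2079, 2084 — 7 in total.

7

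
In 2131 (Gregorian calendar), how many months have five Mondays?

A month of length L has five Mondays iff its first Monday is on day ≤ L−28 (so day 1–3 in a 31-day month, 1–2 in a 30-day month, day 1 in a leap February).
Checking each month of 2131: Jan starts Mon (31d) ✓; Feb starts Thu (28d); Mar starts Thu (31d); Apr starts Sun (30d) ✓; May starts Tue (31d); Jun starts Fri (30d); Jul starts Sun (31d) ✓; Aug starts Wed (31d); Sep starts Sat (30d); Oct starts Mon (31d) ✓; Nov starts Thu (30d); Dec starts Sat (31d) ✓.
Five-Monday months: January, April, July, October, December → 5.

5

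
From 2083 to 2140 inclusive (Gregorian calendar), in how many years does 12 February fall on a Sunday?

8

Track 12 February's weekday year by year (advancing +1, or +2 across a Feb 29):
  2083: Fri  2084: Sat (+1)  2085: Mon (+2)  2086: Tue (+1)  2087: Wed (+1)
  2088: Thu (+1)  2089: Sat (+2)  2090: Sun (+1) ✓  2091: Mon (+1)  2092: Tue (+1)
  2093: Thu (+2)  2094: Fri (+1)  2095: Sat (+1)  2096: Sun (+1) ✓  … (30 more years) …
  2127: Wed (+1)  2128: Thu (+1)  2129: Sat (+2)  2130: Sun (+1) ✓  2131: Mon (+1)
  2132: Tue (+1)  2133: Thu (+2)  2134: Fri (+1)  2135: Sat (+1)  2136: Sun (+1) ✓
  2137: Tue (+2)  2138: Wed (+1)  2139: Thu (+1)  2140: Fri (+1)
Sunday years: 2090, 2096, 2102, 2108, 2113, 2119, 2130, 2136 — 8 in total.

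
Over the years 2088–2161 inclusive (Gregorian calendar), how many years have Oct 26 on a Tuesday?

Track Oct 26's weekday year by year (advancing +1, or +2 across a Feb 29):
  2088: Tue ✓  2089: Wed (+1)  2090: Thu (+1)  2091: Fri (+1)  2092: Sun (+2)
  2093: Mon (+1)  2094: Tue (+1) ✓  2095: Wed (+1)  2096: Fri (+2)  2097: Sat (+1)
  2098: Sun (+1)  2099: Mon (+1)  2100: Tue (+1) ✓  2101: Wed (+1)  … (46 more years) …
  2148: Sat (+2)  2149: Sun (+1)  2150: Mon (+1)  2151: Tue (+1) ✓  2152: Thu (+2)
  2153: Fri (+1)  2154: Sat (+1)  2155: Sun (+1)  2156: Tue (+2) ✓  2157: Wed (+1)
  2158: Thu (+1)  2159: Fri (+1)  2160: Sun (+2)  2161: Mon (+1)
Tuesday years: 2088, 2094, 2100, 2106, 2117, 2123, 2128, 2134, 2145, 2151, 2156 — 11 in total.

11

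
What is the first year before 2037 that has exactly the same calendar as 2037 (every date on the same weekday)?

2026

Two years share a calendar iff Jan 1 falls on the same weekday and both are leap or both are common. 2037: Jan 1 is Thursday, common year.
2036: Jan 1 Tuesday, leap
2035: Jan 1 Monday, common
2034: Jan 1 Sunday, common
2033: Jan 1 Saturday, common
2032: Jan 1 Thursday, leap
2031: Jan 1 Wednesday, common
2030: Jan 1 Tuesday, common
2029: Jan 1 Monday, common
2028: Jan 1 Saturday, leap
2027: Jan 1 Friday, common
2026: Jan 1 Thursday, common
2026 matches on both conditions.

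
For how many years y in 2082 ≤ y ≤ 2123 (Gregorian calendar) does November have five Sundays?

November has 30 days; it has five Sundays when Sunday falls among the first (month-length − 28) days — i.e. when November 1 is one of Sunday/Saturday.
November 1 by year: 2082:Sun✓ 2083:Mon 2084:Wed 2085:Thu 2086:Fri 2087:Sat✓ 2088:Mon 2089:Tue 2090:Wed 2091:Thu 2092:Sat✓ 2093:Sun✓ 2094:Mon 2095:Tue 2096:Thu …(12 more)… 2109:Fri 2110:Sat✓ 2111:Sun✓ 2112:Tue 2113:Wed 2114:Thu 2115:Fri 2116:Sun✓ 2117:Mon 2118:Tue 2119:Wed 2120:Fri 2121:Sat✓ 2122:Sun✓ 2123:Mon
Years with five Sundays: 2082, 2087, 2092, 2093, 2098, 2099, 2104, 2105, 2110, 2111, 2116, 2121, 2122 → 13.

13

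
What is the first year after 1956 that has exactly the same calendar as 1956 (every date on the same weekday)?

Two years share a calendar iff Jan 1 falls on the same weekday and both are leap or both are common. 1956: Jan 1 is Sunday, leap year.
1957: Jan 1 Tuesday, common
1958: Jan 1 Wednesday, common
1959: Jan 1 Thursday, common
1960: Jan 1 Friday, leap
1961: Jan 1 Sunday, common
1962: Jan 1 Monday, common
1963: Jan 1 Tuesday, common
1964: Jan 1 Wednesday, leap
1965: Jan 1 Friday, common
1966: Jan 1 Saturday, common
1967: Jan 1 Sunday, common
1968: Jan 1 Monday, leap
1969: Jan 1 Wednesday, common
1970: Jan 1 Thursday, common
1971: Jan 1 Friday, common
1972: Jan 1 Saturday, leap
1973: Jan 1 Monday, common
1974: Jan 1 Tuesday, common
1975: Jan 1 Wednesday, common
1976: Jan 1 Thursday, leap
1977: Jan 1 Saturday, common
1978: Jan 1 Sunday, common
1979: Jan 1 Monday, common
1980: Jan 1 Tuesday, leap
1981: Jan 1 Thursday, common
1982: Jan 1 Friday, common
1983: Jan 1 Saturday, common
1984: Jan 1 Sunday, leap
1984 matches on both conditions.

1984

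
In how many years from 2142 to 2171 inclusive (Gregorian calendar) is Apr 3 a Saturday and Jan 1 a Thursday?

1

Check each year's weekday for Apr 3 and Jan 1:
  2142: Tue/Mon  2143: Wed/Tue  2144: Fri/Wed  2145: Sat/Fri  2146: Sun/Sat  2147: Mon/Sun  2148: Wed/Mon  2149: Thu/Wed  2150: Fri/Thu  2151: Sat/Fri  2152: Mon/Sat  2153: Tue/Mon  2154: Wed/Tue  2155: Thu/Wed  2156: Sat/Thu ✓  2157: Sun/Sat  2158: Mon/Sun  2159: Tue/Mon  2160: Thu/Tue  2161: Fri/Thu  2162: Sat/Fri  2163: Sun/Sat  2164: Tue/Sun  2165: Wed/Tue  2166: Thu/Wed  2167: Fri/Thu  2168: Sun/Fri  2169: Mon/Sun  2170: Tue/Mon  2171: Wed/Tue
Both conditions hold in: 2156 — 1.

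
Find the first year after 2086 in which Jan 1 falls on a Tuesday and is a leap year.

2092

Jan 1 advances by 2 weekdays after a leap year and by 1 after a common year.
2086: Jan 1 is Tuesday.
2087: Wednesday
2088: Thursday (leap)
2089: Saturday
2090: Sunday
2091: Monday
2092: Tuesday (leap)
2092 begins on a Tuesday and is a leap year.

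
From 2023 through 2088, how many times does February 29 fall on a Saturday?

Leap years in 2023–2088: 17 of them.
Feb 29 weekday advances by 5 (mod 7) from one leap year to the next four years later (or differs when a century non-leap intervenes).
Leap-day weekdays: 2024:Thu 2028:Tue 2032:Sun 2036:Fri 2040:Wed 2044:Mon 2048:Sat✓ 2052:Thu 2056:Tue 2060:Sun 2064:Fri 2068:Wed 2072:Mon 2076:Sat✓ 2080:Thu 2084:Tue 2088:Sun
Saturday: 2048, 2076 → 2.

2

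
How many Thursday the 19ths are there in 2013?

Check the 19th of each month of 2013: Jan 19: Sat, Feb 19: Tue, Mar 19: Tue, Apr 19: Fri, May 19: Sun, Jun 19: Wed, Jul 19: Fri, Aug 19: Mon, Sep 19: Thu, Oct 19: Sat, Nov 19: Tue, Dec 19: Thu.
Thursday occurs in September, December — 2 months.

2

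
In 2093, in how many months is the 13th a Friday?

3

Check the 13th of each month of 2093: Jan 13: Tue, Feb 13: Fri, Mar 13: Fri, Apr 13: Mon, May 13: Wed, Jun 13: Sat, Jul 13: Mon, Aug 13: Thu, Sep 13: Sun, Oct 13: Tue, Nov 13: Fri, Dec 13: Sun.
Friday occurs in February, March, November — 3 months.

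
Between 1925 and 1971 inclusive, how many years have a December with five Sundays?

19

December has 31 days; it has five Sundays when Sunday falls among the first (month-length − 28) days — i.e. when December 1 is one of Sunday/Saturday/Friday.
December 1 by year: 1925:Tue 1926:Wed 1927:Thu 1928:Sat✓ 1929:Sun✓ 1930:Mon 1931:Tue 1932:Thu 1933:Fri✓ 1934:Sat✓ 1935:Sun✓ 1936:Tue 1937:Wed 1938:Thu 1939:Fri✓ …(17 more)… 1957:Sun✓ 1958:Mon 1959:Tue 1960:Thu 1961:Fri✓ 1962:Sat✓ 1963:Sun✓ 1964:Tue 1965:Wed 1966:Thu 1967:Fri✓ 1968:Sun✓ 1969:Mon 1970:Tue 1971:Wed
Years with five Sundays: 1928, 1929, 1933, 1934, 1935, 1939, 1940, 1944, 1945, 1946, 1950, 1951, 1956, 1957, 1961, 1962, 1963, 1967, 1968 → 19.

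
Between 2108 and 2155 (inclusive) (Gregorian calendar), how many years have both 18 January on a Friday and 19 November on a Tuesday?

6

Check each year's weekday for 18 January and 19 November:
  2108: Wed/Mon  2109: Fri/Tue ✓  2110: Sat/Wed  2111: Sun/Thu  2112: Mon/Sat  2113: Wed/Sun  2114: Thu/Mon  2115: Fri/Tue ✓  2116: Sat/Thu  2117: Mon/Fri  2118: Tue/Sat  2119: Wed/Sun  2120: Thu/Tue  2121: Sat/Wed  …(20 more)…  2142: Thu/Mon  2143: Fri/Tue ✓  2144: Sat/Thu  2145: Mon/Fri  2146: Tue/Sat  2147: Wed/Sun  2148: Thu/Tue  2149: Sat/Wed  2150: Sun/Thu  2151: Mon/Fri  2152: Tue/Sun  2153: Thu/Mon  2154: Fri/Tue ✓  2155: Sat/Wed
Both conditions hold in: 2109, 2115, 2126, 2137, 2143, 2154 — 6.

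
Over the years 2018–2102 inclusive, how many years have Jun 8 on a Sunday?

12

Track Jun 8's weekday year by year (advancing +1, or +2 across a Feb 29):
  2018: Fri  2019: Sat (+1)  2020: Mon (+2)  2021: Tue (+1)  2022: Wed (+1)
  2023: Thu (+1)  2024: Sat (+2)  2025: Sun (+1) ✓  2026: Mon (+1)  2027: Tue (+1)
  2028: Thu (+2)  2029: Fri (+1)  2030: Sat (+1)  2031: Sun (+1) ✓  … (57 more years) …
  2089: Wed (+1)  2090: Thu (+1)  2091: Fri (+1)  2092: Sun (+2) ✓  2093: Mon (+1)
  2094: Tue (+1)  2095: Wed (+1)  2096: Fri (+2)  2097: Sat (+1)  2098: Sun (+1) ✓
  2099: Mon (+1)  2100: Tue (+1)  2101: Wed (+1)  2102: Thu (+1)
Sunday years: 2025, 2031, 2036, 2042, 2053, 2059, 2064, 2070, 2081, 2087, 2092, 2098 — 12 in total.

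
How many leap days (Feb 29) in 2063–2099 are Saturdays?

Leap years in 2063–2099: 9 of them.
Feb 29 weekday advances by 5 (mod 7) from one leap year to the next four years later (or differs when a century non-leap intervenes).
Leap-day weekdays: 2064:Fri 2068:Wed 2072:Mon 2076:Sat✓ 2080:Thu 2084:Tue 2088:Sun 2092:Fri 2096:Wed
Saturday: 2076 → 1.

1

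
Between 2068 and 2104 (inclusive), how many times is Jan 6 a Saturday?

5

Track Jan 6's weekday year by year (advancing +1, or +2 across a Feb 29):
  2068: Fri  2069: Sun (+2)  2070: Mon (+1)  2071: Tue (+1)  2072: Wed (+1)
  2073: Fri (+2)  2074: Sat (+1) ✓  2075: Sun (+1)  2076: Mon (+1)  2077: Wed (+2)
  2078: Thu (+1)  2079: Fri (+1)  2080: Sat (+1) ✓  2081: Mon (+2)  … (9 more years) …
  2091: Sat (+1) ✓  2092: Sun (+1)  2093: Tue (+2)  2094: Wed (+1)  2095: Thu (+1)
  2096: Fri (+1)  2097: Sun (+2)  2098: Mon (+1)  2099: Tue (+1)  2100: Wed (+1)
  2101: Thu (+1)  2102: Fri (+1)  2103: Sat (+1) ✓  2104: Sun (+1)
Saturday years: 2074, 2080, 2085, 2091, 2103 — 5 in total.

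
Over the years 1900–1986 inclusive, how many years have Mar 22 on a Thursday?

13

Track Mar 22's weekday year by year (advancing +1, or +2 across a Feb 29):
  1900: Thu ✓  1901: Fri (+1)  1902: Sat (+1)  1903: Sun (+1)  1904: Tue (+2)
  1905: Wed (+1)  1906: Thu (+1) ✓  1907: Fri (+1)  1908: Sun (+2)  1909: Mon (+1)
  1910: Tue (+1)  1911: Wed (+1)  1912: Fri (+2)  1913: Sat (+1)  … (59 more years) …
  1973: Thu (+1) ✓  1974: Fri (+1)  1975: Sat (+1)  1976: Mon (+2)  1977: Tue (+1)
  1978: Wed (+1)  1979: Thu (+1) ✓  1980: Sat (+2)  1981: Sun (+1)  1982: Mon (+1)
  1983: Tue (+1)  1984: Thu (+2) ✓  1985: Fri (+1)  1986: Sat (+1)
Thursday years: 1900, 1906, 1917, 1923, 1928, 1934, 1945, 1951, 1956, 1962, 1973, 1979, 1984 — 13 in total.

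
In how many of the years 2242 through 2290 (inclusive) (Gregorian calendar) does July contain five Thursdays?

21

July has 31 days; it has five Thursdays when Thursday falls among the first (month-length − 28) days — i.e. when July 1 is one of Thursday/Wednesday/Tuesday.
July 1 by year: 2242:Fri 2243:Sat 2244:Mon 2245:Tue✓ 2246:Wed✓ 2247:Thu✓ 2248:Sat 2249:Sun 2250:Mon 2251:Tue✓ 2252:Thu✓ 2253:Fri 2254:Sat 2255:Sun 2256:Tue✓ …(19 more)… 2276:Sat 2277:Sun 2278:Mon 2279:Tue✓ 2280:Thu✓ 2281:Fri 2282:Sat 2283:Sun 2284:Tue✓ 2285:Wed✓ 2286:Thu✓ 2287:Fri 2288:Sun 2289:Mon 2290:Tue✓
Years with five Thursdays: 2245, 2246, 2247, 2251, 2252, 2256, 2257, 2258, 2262, 2263, 2268, 2269, 2273, 2274, 2275, 2279, 2280, 2284, 2285, 2286, 2290 → 21.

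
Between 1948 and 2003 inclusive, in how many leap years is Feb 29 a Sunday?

Leap years in 1948–2003: 14 of them.
Feb 29 weekday advances by 5 (mod 7) from one leap year to the next four years later (or differs when a century non-leap intervenes).
Leap-day weekdays: 1948:Sun✓ 1952:Fri 1956:Wed 1960:Mon 1964:Sat 1968:Thu 1972:Tue 1976:Sun✓ 1980:Fri 1984:Wed 1988:Mon 1992:Sat 1996:Thu 2000:Tue
Sunday: 1948, 1976 → 2.

2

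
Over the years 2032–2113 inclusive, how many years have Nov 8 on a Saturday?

Track Nov 8's weekday year by year (advancing +1, or +2 across a Feb 29):
  2032: Mon  2033: Tue (+1)  2034: Wed (+1)  2035: Thu (+1)  2036: Sat (+2) ✓
  2037: Sun (+1)  2038: Mon (+1)  2039: Tue (+1)  2040: Thu (+2)  2041: Fri (+1)
  2042: Sat (+1) ✓  2043: Sun (+1)  2044: Tue (+2)  2045: Wed (+1)  … (54 more years) …
  2100: Mon (+1)  2101: Tue (+1)  2102: Wed (+1)  2103: Thu (+1)  2104: Sat (+2) ✓
  2105: Sun (+1)  2106: Mon (+1)  2107: Tue (+1)  2108: Thu (+2)  2109: Fri (+1)
  2110: Sat (+1) ✓  2111: Sun (+1)  2112: Tue (+2)  2113: Wed (+1)
Saturday years: 2036, 2042, 2053, 2059, 2064, 2070, 2081, 2087, 2092, 2098, 2104, 2110 — 12 in total.

12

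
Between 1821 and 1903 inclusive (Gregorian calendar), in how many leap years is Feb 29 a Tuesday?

2

Leap years in 1821–1903: 19 of them.
Feb 29 weekday advances by 5 (mod 7) from one leap year to the next four years later (or differs when a century non-leap intervenes).
Leap-day weekdays: 1824:Sun 1828:Fri 1832:Wed 1836:Mon 1840:Sat 1844:Thu 1848:Tue✓ 1852:Sun 1856:Fri 1860:Wed 1864:Mon 1868:Sat 1872:Thu 1876:Tue✓ 1880:Sun 1884:Fri 1888:Wed 1892:Mon 1896:Sat
Tuesday: 1848, 1876 → 2.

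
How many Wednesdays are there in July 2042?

5

July 2042 has 31 days and begins on Tuesday.
The first Wednesday is July 2.
Wednesdays fall on 2, 9, 16, 23, 30 — that's 5.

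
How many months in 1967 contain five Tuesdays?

4

A month of length L has five Tuesdays iff its first Tuesday is on day ≤ L−28 (so day 1–3 in a 31-day month, 1–2 in a 30-day month, day 1 in a leap February).
Checking each month of 1967: Jan starts Sun (31d) ✓; Feb starts Wed (28d); Mar starts Wed (31d); Apr starts Sat (30d); May starts Mon (31d) ✓; Jun starts Thu (30d); Jul starts Sat (31d); Aug starts Tue (31d) ✓; Sep starts Fri (30d); Oct starts Sun (31d) ✓; Nov starts Wed (30d); Dec starts Fri (31d).
Five-Tuesday months: January, May, August, October → 4.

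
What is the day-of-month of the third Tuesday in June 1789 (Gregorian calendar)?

June 1, 1789 is a Monday, so the first Tuesday is the 2nd.
The third Tuesday is 2 + 14 = 16.

16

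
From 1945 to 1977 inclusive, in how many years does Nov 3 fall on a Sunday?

5

Track Nov 3's weekday year by year (advancing +1, or +2 across a Feb 29):
  1945: Sat  1946: Sun (+1) ✓  1947: Mon (+1)  1948: Wed (+2)  1949: Thu (+1)
  1950: Fri (+1)  1951: Sat (+1)  1952: Mon (+2)  1953: Tue (+1)  1954: Wed (+1)
  1955: Thu (+1)  1956: Sat (+2)  1957: Sun (+1) ✓  1958: Mon (+1)  … (5 more years) …
  1964: Tue (+2)  1965: Wed (+1)  1966: Thu (+1)  1967: Fri (+1)  1968: Sun (+2) ✓
  1969: Mon (+1)  1970: Tue (+1)  1971: Wed (+1)  1972: Fri (+2)  1973: Sat (+1)
  1974: Sun (+1) ✓  1975: Mon (+1)  1976: Wed (+2)  1977: Thu (+1)
Sunday years: 1946, 1957, 1963, 1968, 1974 — 5 in total.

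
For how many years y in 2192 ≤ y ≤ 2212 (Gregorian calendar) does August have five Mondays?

8

August has 31 days; it has five Mondays when Monday falls among the first (month-length − 28) days — i.e. when August 1 is one of Monday/Sunday/Saturday.
August 1 by year: 2192:Wed 2193:Thu 2194:Fri 2195:Sat✓ 2196:Mon✓ 2197:Tue 2198:Wed 2199:Thu 2200:Fri 2201:Sat✓ 2202:Sun✓ 2203:Mon✓ 2204:Wed 2205:Thu 2206:Fri 2207:Sat✓ 2208:Mon✓ 2209:Tue 2210:Wed 2211:Thu 2212:Sat✓
Years with five Mondays: 2195, 2196, 2201, 2202, 2203, 2207, 2208, 2212 → 8.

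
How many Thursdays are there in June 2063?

June 2063 has 30 days and begins on Friday.
The first Thursday is June 7.
Thursdays fall on 7, 14, 21, 28 — that's 4.

4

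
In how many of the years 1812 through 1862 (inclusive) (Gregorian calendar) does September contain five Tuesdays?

15

September has 30 days; it has five Tuesdays when Tuesday falls among the first (month-length − 28) days — i.e. when September 1 is one of Tuesday/Monday.
September 1 by year: 1812:Tue✓ 1813:Wed 1814:Thu 1815:Fri 1816:Sun 1817:Mon✓ 1818:Tue✓ 1819:Wed 1820:Fri 1821:Sat 1822:Sun 1823:Mon✓ 1824:Wed 1825:Thu 1826:Fri …(21 more)… 1848:Fri 1849:Sat 1850:Sun 1851:Mon✓ 1852:Wed 1853:Thu 1854:Fri 1855:Sat 1856:Mon✓ 1857:Tue✓ 1858:Wed 1859:Thu 1860:Sat 1861:Sun 1862:Mon✓
Years with five Tuesdays: 1812, 1817, 1818, 1823, 1828, 1829, 1834, 1835, 1840, 1845, 1846, 1851, 1856, 1857, 1862 → 15.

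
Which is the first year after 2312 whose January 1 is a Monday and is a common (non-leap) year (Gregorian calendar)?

Jan 1 advances by 2 weekdays after a leap year and by 1 after a common year.
2312: Jan 1 is Monday (leap).
2313: Wednesday
2314: Thursday
2315: Friday
2316: Saturday (leap)
2317: Monday
2317 begins on a Monday and is a common year.

2317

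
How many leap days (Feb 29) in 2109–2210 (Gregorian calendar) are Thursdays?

3

Leap years in 2109–2210: 24 of them.
Feb 29 weekday advances by 5 (mod 7) from one leap year to the next four years later (or differs when a century non-leap intervenes).
Leap-day weekdays: 2112:Mon 2116:Sat 2120:Thu✓ 2124:Tue 2128:Sun 2132:Fri 2136:Wed 2140:Mon 2144:Sat 2148:Thu✓ 2152:Tue 2156:Sun 2160:Fri 2164:Wed 2168:Mon 2172:Sat 2176:Thu✓ 2180:Tue 2184:Sun 2188:Fri 2192:Wed 2196:Mon 2204:Wed 2208:Mon
Thursday: 2120, 2148, 2176 → 3.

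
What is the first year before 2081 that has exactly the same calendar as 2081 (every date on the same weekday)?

2070

Two years share a calendar iff Jan 1 falls on the same weekday and both are leap or both are common. 2081: Jan 1 is Wednesday, common year.
2080: Jan 1 Monday, leap
2079: Jan 1 Sunday, common
2078: Jan 1 Saturday, common
2077: Jan 1 Friday, common
2076: Jan 1 Wednesday, leap
2075: Jan 1 Tuesday, common
2074: Jan 1 Monday, common
2073: Jan 1 Sunday, common
2072: Jan 1 Friday, leap
2071: Jan 1 Thursday, common
2070: Jan 1 Wednesday, common
2070 matches on both conditions.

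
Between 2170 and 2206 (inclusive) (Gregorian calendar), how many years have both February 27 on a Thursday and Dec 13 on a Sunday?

Check each year's weekday for February 27 and Dec 13:
  2170: Tue/Thu  2171: Wed/Fri  2172: Thu/Sun ✓  2173: Sat/Mon  2174: Sun/Tue  2175: Mon/Wed  2176: Tue/Fri  2177: Thu/Sat  2178: Fri/Sun  2179: Sat/Mon  2180: Sun/Wed  2181: Tue/Thu  2182: Wed/Fri  2183: Thu/Sat  …(9 more)…  2193: Wed/Fri  2194: Thu/Sat  2195: Fri/Sun  2196: Sat/Tue  2197: Mon/Wed  2198: Tue/Thu  2199: Wed/Fri  2200: Thu/Sat  2201: Fri/Sun  2202: Sat/Mon  2203: Sun/Tue  2204: Mon/Thu  2205: Wed/Fri  2206: Thu/Sat
Both conditions hold in: 2172 — 1.

1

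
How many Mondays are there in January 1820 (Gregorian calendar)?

January 1820 has 31 days and begins on Saturday.
The first Monday is January 3.
Mondays fall on 3, 10, 17, 24, 31 — that's 5.

5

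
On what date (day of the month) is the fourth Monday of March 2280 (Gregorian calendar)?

March 1, 2280 is a Monday, so the first Monday is the 1st.
The fourth Monday is 1 + 21 = 22.

22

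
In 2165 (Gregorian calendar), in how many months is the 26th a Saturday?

Check the 26th of each month of 2165: Jan 26: Sat, Feb 26: Tue, Mar 26: Tue, Apr 26: Fri, May 26: Sun, Jun 26: Wed, Jul 26: Fri, Aug 26: Mon, Sep 26: Thu, Oct 26: Sat, Nov 26: Tue, Dec 26: Thu.
Saturday occurs in January, October — 2 months.

2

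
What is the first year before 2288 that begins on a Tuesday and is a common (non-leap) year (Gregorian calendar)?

Jan 1 advances by 2 weekdays after a leap year and by 1 after a common year.
2288: Jan 1 is Sunday (leap).
2287: Saturday
2286: Friday
2285: Thursday
2284: Tuesday (leap)
2283: Monday
2282: Sunday
2281: Saturday
2280: Thursday (leap)
2279: Wednesday
2278: Tuesday
2278 begins on a Tuesday and is a common year.

2278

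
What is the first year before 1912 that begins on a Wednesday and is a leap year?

Jan 1 advances by 2 weekdays after a leap year and by 1 after a common year.
1912: Jan 1 is Monday (leap).
1911: Sunday
1910: Saturday
1909: Friday
1908: Wednesday (leap)
1908 begins on a Wednesday and is a leap year.

1908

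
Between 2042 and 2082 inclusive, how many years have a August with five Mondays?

August has 31 days; it has five Mondays when Monday falls among the first (month-length − 28) days — i.e. when August 1 is one of Monday/Sunday/Saturday.
August 1 by year: 2042:Fri 2043:Sat✓ 2044:Mon✓ 2045:Tue 2046:Wed 2047:Thu 2048:Sat✓ 2049:Sun✓ 2050:Mon✓ 2051:Tue 2052:Thu 2053:Fri 2054:Sat✓ 2055:Sun✓ 2056:Tue …(11 more)… 2068:Wed 2069:Thu 2070:Fri 2071:Sat✓ 2072:Mon✓ 2073:Tue 2074:Wed 2075:Thu 2076:Sat✓ 2077:Sun✓ 2078:Mon✓ 2079:Tue 2080:Thu 2081:Fri 2082:Sat✓
Years with five Mondays: 2043, 2044, 2048, 2049, 2050, 2054, 2055, 2060, 2061, 2065, 2066, 2067, 2071, 2072, 2076, 2077, 2078, 2082 → 18.

18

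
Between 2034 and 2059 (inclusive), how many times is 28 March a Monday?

Track 28 March's weekday year by year (advancing +1, or +2 across a Feb 29):
  2034: Tue  2035: Wed (+1)  2036: Fri (+2)  2037: Sat (+1)  2038: Sun (+1)
  2039: Mon (+1) ✓  2040: Wed (+2)  2041: Thu (+1)  2042: Fri (+1)  2043: Sat (+1)
  2044: Mon (+2) ✓  2045: Tue (+1)  2046: Wed (+1)  2047: Thu (+1)  2048: Sat (+2)
  2049: Sun (+1)  2050: Mon (+1) ✓  2051: Tue (+1)  2052: Thu (+2)  2053: Fri (+1)
  2054: Sat (+1)  2055: Sun (+1)  2056: Tue (+2)  2057: Wed (+1)  2058: Thu (+1)
  2059: Fri (+1)
Monday years: 2039, 2044, 2050 — 3 in total.

3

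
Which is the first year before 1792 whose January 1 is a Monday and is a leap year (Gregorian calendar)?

1776

Jan 1 advances by 2 weekdays after a leap year and by 1 after a common year.
1792: Jan 1 is Sunday (leap).
1791: Saturday
1790: Friday
1789: Thursday
1788: Tuesday (leap)
1787: Monday
1786: Sunday
1785: Saturday
1784: Thursday (leap)
1783: Wednesday
1782: Tuesday
1781: Monday
1780: Saturday (leap)
1779: Friday
1778: Thursday
1777: Wednesday
1776: Monday (leap)
1776 begins on a Monday and is a leap year.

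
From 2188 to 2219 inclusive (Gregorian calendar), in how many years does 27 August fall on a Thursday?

Track 27 August's weekday year by year (advancing +1, or +2 across a Feb 29):
  2188: Wed  2189: Thu (+1) ✓  2190: Fri (+1)  2191: Sat (+1)  2192: Mon (+2)
  2193: Tue (+1)  2194: Wed (+1)  2195: Thu (+1) ✓  2196: Sat (+2)  2197: Sun (+1)
  2198: Mon (+1)  2199: Tue (+1)  2200: Wed (+1)  2201: Thu (+1) ✓  … (4 more years) …
  2206: Wed (+1)  2207: Thu (+1) ✓  2208: Sat (+2)  2209: Sun (+1)  2210: Mon (+1)
  2211: Tue (+1)  2212: Thu (+2) ✓  2213: Fri (+1)  2214: Sat (+1)  2215: Sun (+1)
  2216: Tue (+2)  2217: Wed (+1)  2218: Thu (+1) ✓  2219: Fri (+1)
Thursday years: 2189, 2195, 2201, 2207, 2212, 2218 — 6 in total.

6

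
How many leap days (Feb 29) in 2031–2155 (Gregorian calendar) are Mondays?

Leap years in 2031–2155: 30 of them.
Feb 29 weekday advances by 5 (mod 7) from one leap year to the next four years later (or differs when a century non-leap intervenes).
Leap-day weekdays: 2032:Sun 2036:Fri 2040:Wed 2044:Mon✓ 2048:Sat 2052:Thu 2056:Tue 2060:Sun 2064:Fri 2068:Wed 2072:Mon✓ 2076:Sat 2080:Thu …(4 more)… 2104:Fri 2108:Wed 2112:Mon✓ 2116:Sat 2120:Thu 2124:Tue 2128:Sun 2132:Fri 2136:Wed 2140:Mon✓ 2144:Sat 2148:Thu 2152:Tue
Monday: 2044, 2072, 2112, 2140 → 4.

4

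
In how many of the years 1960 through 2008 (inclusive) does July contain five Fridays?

July has 31 days; it has five Fridays when Friday falls among the first (month-length − 28) days — i.e. when July 1 is one of Friday/Thursday/Wednesday.
July 1 by year: 1960:Fri✓ 1961:Sat 1962:Sun 1963:Mon 1964:Wed✓ 1965:Thu✓ 1966:Fri✓ 1967:Sat 1968:Mon 1969:Tue 1970:Wed✓ 1971:Thu✓ 1972:Sat 1973:Sun 1974:Mon …(19 more)… 1994:Fri✓ 1995:Sat 1996:Mon 1997:Tue 1998:Wed✓ 1999:Thu✓ 2000:Sat 2001:Sun 2002:Mon 2003:Tue 2004:Thu✓ 2005:Fri✓ 2006:Sat 2007:Sun 2008:Tue
Years with five Fridays: 1960, 1964, 1965, 1966, 1970, 1971, 1976, 1977, 1981, 1982, 1983, 1987, 1988, 1992, 1993, 1994, 1998, 1999, 2004, 2005 → 20.

20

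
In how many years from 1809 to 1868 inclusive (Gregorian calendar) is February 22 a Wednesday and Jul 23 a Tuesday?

Check each year's weekday for February 22 and Jul 23:
  1809: Wed/Sun  1810: Thu/Mon  1811: Fri/Tue  1812: Sat/Thu  1813: Mon/Fri  1814: Tue/Sat  1815: Wed/Sun  1816: Thu/Tue  1817: Sat/Wed  1818: Sun/Thu  1819: Mon/Fri  1820: Tue/Sun  1821: Thu/Mon  1822: Fri/Tue  …(32 more)…  1855: Thu/Mon  1856: Fri/Wed  1857: Sun/Thu  1858: Mon/Fri  1859: Tue/Sat  1860: Wed/Mon  1861: Fri/Tue  1862: Sat/Wed  1863: Sun/Thu  1864: Mon/Sat  1865: Wed/Sun  1866: Thu/Mon  1867: Fri/Tue  1868: Sat/Thu
Both conditions hold in: no year — 0.

0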